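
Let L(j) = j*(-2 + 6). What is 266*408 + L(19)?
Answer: 108604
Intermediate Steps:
L(j) = 4*j (L(j) = j*4 = 4*j)
266*408 + L(19) = 266*408 + 4*19 = 108528 + 76 = 108604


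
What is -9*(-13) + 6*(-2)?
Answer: 105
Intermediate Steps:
-9*(-13) + 6*(-2) = 117 - 12 = 105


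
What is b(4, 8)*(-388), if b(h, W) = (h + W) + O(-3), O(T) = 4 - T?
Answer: -7372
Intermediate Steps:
b(h, W) = 7 + W + h (b(h, W) = (h + W) + (4 - 1*(-3)) = (W + h) + (4 + 3) = (W + h) + 7 = 7 + W + h)
b(4, 8)*(-388) = (7 + 8 + 4)*(-388) = 19*(-388) = -7372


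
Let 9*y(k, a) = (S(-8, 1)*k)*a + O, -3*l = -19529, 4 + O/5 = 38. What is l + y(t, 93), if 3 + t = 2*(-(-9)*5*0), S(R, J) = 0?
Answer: 58757/9 ≈ 6528.6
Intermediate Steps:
O = 170 (O = -20 + 5*38 = -20 + 190 = 170)
l = 19529/3 (l = -1/3*(-19529) = 19529/3 ≈ 6509.7)
t = -3 (t = -3 + 2*(-(-9)*5*0) = -3 + 2*(-3*(-15)*0) = -3 + 2*(45*0) = -3 + 2*0 = -3 + 0 = -3)
y(k, a) = 170/9 (y(k, a) = ((0*k)*a + 170)/9 = (0*a + 170)/9 = (0 + 170)/9 = (1/9)*170 = 170/9)
l + y(t, 93) = 19529/3 + 170/9 = 58757/9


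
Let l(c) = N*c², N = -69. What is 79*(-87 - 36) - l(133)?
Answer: 1210824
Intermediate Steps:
l(c) = -69*c²
79*(-87 - 36) - l(133) = 79*(-87 - 36) - (-69)*133² = 79*(-123) - (-69)*17689 = -9717 - 1*(-1220541) = -9717 + 1220541 = 1210824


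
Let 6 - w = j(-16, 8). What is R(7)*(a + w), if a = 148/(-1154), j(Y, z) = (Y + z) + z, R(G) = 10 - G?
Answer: 10164/577 ≈ 17.615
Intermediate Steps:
j(Y, z) = Y + 2*z
w = 6 (w = 6 - (-16 + 2*8) = 6 - (-16 + 16) = 6 - 1*0 = 6 + 0 = 6)
a = -74/577 (a = 148*(-1/1154) = -74/577 ≈ -0.12825)
R(7)*(a + w) = (10 - 1*7)*(-74/577 + 6) = (10 - 7)*(3388/577) = 3*(3388/577) = 10164/577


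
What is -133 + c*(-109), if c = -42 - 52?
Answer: 10113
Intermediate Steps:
c = -94
-133 + c*(-109) = -133 - 94*(-109) = -133 + 10246 = 10113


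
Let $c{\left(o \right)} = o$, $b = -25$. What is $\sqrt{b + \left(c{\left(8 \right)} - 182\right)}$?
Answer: $i \sqrt{199} \approx 14.107 i$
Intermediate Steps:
$\sqrt{b + \left(c{\left(8 \right)} - 182\right)} = \sqrt{-25 + \left(8 - 182\right)} = \sqrt{-25 - 174} = \sqrt{-199} = i \sqrt{199}$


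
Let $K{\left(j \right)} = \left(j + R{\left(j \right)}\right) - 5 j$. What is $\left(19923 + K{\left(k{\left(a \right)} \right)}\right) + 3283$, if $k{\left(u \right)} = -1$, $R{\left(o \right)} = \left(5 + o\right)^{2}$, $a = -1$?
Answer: $23226$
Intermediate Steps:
$K{\left(j \right)} = \left(5 + j\right)^{2} - 4 j$ ($K{\left(j \right)} = \left(j + \left(5 + j\right)^{2}\right) - 5 j = \left(5 + j\right)^{2} - 4 j$)
$\left(19923 + K{\left(k{\left(a \right)} \right)}\right) + 3283 = \left(19923 - \left(-4 - \left(5 - 1\right)^{2}\right)\right) + 3283 = \left(19923 + \left(4^{2} + 4\right)\right) + 3283 = \left(19923 + \left(16 + 4\right)\right) + 3283 = \left(19923 + 20\right) + 3283 = 19943 + 3283 = 23226$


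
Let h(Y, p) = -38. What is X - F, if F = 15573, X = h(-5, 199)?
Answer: -15611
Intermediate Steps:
X = -38
X - F = -38 - 1*15573 = -38 - 15573 = -15611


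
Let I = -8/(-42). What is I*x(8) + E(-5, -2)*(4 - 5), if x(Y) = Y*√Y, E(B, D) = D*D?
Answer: -4 + 64*√2/21 ≈ 0.30998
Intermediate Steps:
E(B, D) = D²
x(Y) = Y^(3/2)
I = 4/21 (I = -8*(-1/42) = 4/21 ≈ 0.19048)
I*x(8) + E(-5, -2)*(4 - 5) = 4*8^(3/2)/21 + (-2)²*(4 - 5) = 4*(16*√2)/21 + 4*(-1) = 64*√2/21 - 4 = -4 + 64*√2/21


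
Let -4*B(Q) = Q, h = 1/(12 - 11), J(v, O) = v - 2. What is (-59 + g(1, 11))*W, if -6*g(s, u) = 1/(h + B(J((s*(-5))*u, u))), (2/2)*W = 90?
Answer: -323970/61 ≈ -5311.0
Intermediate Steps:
J(v, O) = -2 + v
h = 1 (h = 1/1 = 1)
B(Q) = -Q/4
W = 90
g(s, u) = -1/(6*(3/2 + 5*s*u/4)) (g(s, u) = -1/(6*(1 - (-2 + (s*(-5))*u)/4)) = -1/(6*(1 - (-2 + (-5*s)*u)/4)) = -1/(6*(1 - (-2 - 5*s*u)/4)) = -1/(6*(1 + (1/2 + 5*s*u/4))) = -1/(6*(3/2 + 5*s*u/4)))
(-59 + g(1, 11))*W = (-59 - 2/(18 + 15*1*11))*90 = (-59 - 2/(18 + 165))*90 = (-59 - 2/183)*90 = -10799/183*90 = -323970/61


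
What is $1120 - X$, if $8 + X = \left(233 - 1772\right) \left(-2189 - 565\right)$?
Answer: $-4237278$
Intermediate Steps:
$X = 4238398$ ($X = -8 + \left(233 - 1772\right) \left(-2189 - 565\right) = -8 - -4238406 = -8 + 4238406 = 4238398$)
$1120 - X = 1120 - 4238398 = -4237278$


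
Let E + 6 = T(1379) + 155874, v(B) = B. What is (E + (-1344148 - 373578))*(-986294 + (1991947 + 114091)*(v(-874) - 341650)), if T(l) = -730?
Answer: 1127203396466941128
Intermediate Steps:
E = 155138 (E = -6 + (-730 + 155874) = -6 + 155144 = 155138)
(E + (-1344148 - 373578))*(-986294 + (1991947 + 114091)*(v(-874) - 341650)) = (155138 + (-1344148 - 373578))*(-986294 + (1991947 + 114091)*(-874 - 341650)) = (155138 - 1717726)*(-986294 + 2106038*(-342524)) = -1562588*(-986294 - 721368559912) = -1562588*(-721369546206) = 1127203396466941128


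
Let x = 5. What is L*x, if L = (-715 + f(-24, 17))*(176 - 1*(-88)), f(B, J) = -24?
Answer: -975480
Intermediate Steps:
L = -195096 (L = (-715 - 24)*(176 - 1*(-88)) = -739*(176 + 88) = -739*264 = -195096)
L*x = -195096*5 = -975480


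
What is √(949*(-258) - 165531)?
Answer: 3*I*√45597 ≈ 640.6*I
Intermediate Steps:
√(949*(-258) - 165531) = √(-244842 - 165531) = √(-410373) = 3*I*√45597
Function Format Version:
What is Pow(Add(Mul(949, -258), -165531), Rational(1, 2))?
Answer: Mul(3, I, Pow(45597, Rational(1, 2))) ≈ Mul(640.60, I)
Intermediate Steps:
Pow(Add(Mul(949, -258), -165531), Rational(1, 2)) = Pow(Add(-244842, -165531), Rational(1, 2)) = Pow(-410373, Rational(1, 2)) = Mul(3, I, Pow(45597, Rational(1, 2)))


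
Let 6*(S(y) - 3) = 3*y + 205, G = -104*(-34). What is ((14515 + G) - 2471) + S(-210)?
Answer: 93073/6 ≈ 15512.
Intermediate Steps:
G = 3536
S(y) = 223/6 + y/2 (S(y) = 3 + (3*y + 205)/6 = 3 + (205 + 3*y)/6 = 3 + (205/6 + y/2) = 223/6 + y/2)
((14515 + G) - 2471) + S(-210) = ((14515 + 3536) - 2471) + (223/6 + (½)*(-210)) = (18051 - 2471) + (223/6 - 105) = 15580 - 407/6 = 93073/6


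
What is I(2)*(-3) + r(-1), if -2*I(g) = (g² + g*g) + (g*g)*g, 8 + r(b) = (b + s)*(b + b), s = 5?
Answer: 8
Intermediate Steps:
r(b) = -8 + 2*b*(5 + b) (r(b) = -8 + (b + 5)*(b + b) = -8 + (5 + b)*(2*b) = -8 + 2*b*(5 + b))
I(g) = -g² - g³/2 (I(g) = -((g² + g*g) + (g*g)*g)/2 = -((g² + g²) + g²*g)/2 = -(2*g² + g³)/2 = -(g³ + 2*g²)/2 = -g² - g³/2)
I(2)*(-3) + r(-1) = ((½)*2²*(-2 - 1*2))*(-3) + (-8 + 2*(-1)² + 10*(-1)) = ((½)*4*(-2 - 2))*(-3) + (-8 + 2*1 - 10) = ((½)*4*(-4))*(-3) + (-8 + 2 - 10) = -8*(-3) - 16 = 24 - 16 = 8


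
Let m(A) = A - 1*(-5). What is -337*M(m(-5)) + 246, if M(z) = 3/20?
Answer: 3909/20 ≈ 195.45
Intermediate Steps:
m(A) = 5 + A (m(A) = A + 5 = 5 + A)
M(z) = 3/20 (M(z) = 3*(1/20) = 3/20)
-337*M(m(-5)) + 246 = -337*3/20 + 246 = -1011/20 + 246 = 3909/20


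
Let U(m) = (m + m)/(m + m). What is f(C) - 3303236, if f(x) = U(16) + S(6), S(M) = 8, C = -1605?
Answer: -3303227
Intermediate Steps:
U(m) = 1 (U(m) = (2*m)/((2*m)) = (2*m)*(1/(2*m)) = 1)
f(x) = 9 (f(x) = 1 + 8 = 9)
f(C) - 3303236 = 9 - 3303236 = -3303227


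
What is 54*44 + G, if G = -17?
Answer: 2359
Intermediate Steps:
54*44 + G = 54*44 - 17 = 2376 - 17 = 2359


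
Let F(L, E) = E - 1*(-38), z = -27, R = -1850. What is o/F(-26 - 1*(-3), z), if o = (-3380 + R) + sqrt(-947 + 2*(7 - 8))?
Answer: -5230/11 + I*sqrt(949)/11 ≈ -475.45 + 2.8005*I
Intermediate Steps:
F(L, E) = 38 + E (F(L, E) = E + 38 = 38 + E)
o = -5230 + I*sqrt(949) (o = (-3380 - 1850) + sqrt(-947 + 2*(7 - 8)) = -5230 + sqrt(-947 + 2*(-1)) = -5230 + sqrt(-947 - 2) = -5230 + sqrt(-949) = -5230 + I*sqrt(949) ≈ -5230.0 + 30.806*I)
o/F(-26 - 1*(-3), z) = (-5230 + I*sqrt(949))/(38 - 27) = (-5230 + I*sqrt(949))/11 = (-5230 + I*sqrt(949))*(1/11) = -5230/11 + I*sqrt(949)/11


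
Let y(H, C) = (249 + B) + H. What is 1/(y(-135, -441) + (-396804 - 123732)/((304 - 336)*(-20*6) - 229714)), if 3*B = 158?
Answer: 338811/57249304 ≈ 0.0059182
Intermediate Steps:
B = 158/3 (B = (⅓)*158 = 158/3 ≈ 52.667)
y(H, C) = 905/3 + H (y(H, C) = (249 + 158/3) + H = 905/3 + H)
1/(y(-135, -441) + (-396804 - 123732)/((304 - 336)*(-20*6) - 229714)) = 1/((905/3 - 135) + (-396804 - 123732)/((304 - 336)*(-20*6) - 229714)) = 1/(500/3 - 520536/(-32*(-120) - 229714)) = 1/(500/3 - 520536/(3840 - 229714)) = 1/(500/3 - 520536/(-225874)) = 1/(500/3 - 520536*(-1/225874)) = 1/(500/3 + 260268/112937) = 1/(57249304/338811) = 338811/57249304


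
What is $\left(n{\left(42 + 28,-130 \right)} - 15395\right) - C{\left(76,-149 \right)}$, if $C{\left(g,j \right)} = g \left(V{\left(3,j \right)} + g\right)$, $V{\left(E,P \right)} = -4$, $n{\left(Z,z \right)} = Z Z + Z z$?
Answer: $-25067$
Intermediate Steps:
$n{\left(Z,z \right)} = Z^{2} + Z z$
$C{\left(g,j \right)} = g \left(-4 + g\right)$
$\left(n{\left(42 + 28,-130 \right)} - 15395\right) - C{\left(76,-149 \right)} = \left(\left(42 + 28\right) \left(\left(42 + 28\right) - 130\right) - 15395\right) - 76 \left(-4 + 76\right) = \left(70 \left(70 - 130\right) - 15395\right) - 76 \cdot 72 = \left(70 \left(-60\right) - 15395\right) - 5472 = \left(-4200 - 15395\right) - 5472 = -19595 - 5472 = -25067$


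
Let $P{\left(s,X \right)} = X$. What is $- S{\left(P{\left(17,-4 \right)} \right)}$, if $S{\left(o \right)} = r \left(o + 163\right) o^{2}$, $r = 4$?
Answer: $-10176$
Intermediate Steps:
$S{\left(o \right)} = o^{2} \left(652 + 4 o\right)$ ($S{\left(o \right)} = 4 \left(o + 163\right) o^{2} = 4 \left(163 + o\right) o^{2} = \left(652 + 4 o\right) o^{2} = o^{2} \left(652 + 4 o\right)$)
$- S{\left(P{\left(17,-4 \right)} \right)} = - 4 \left(-4\right)^{2} \left(163 - 4\right) = - 4 \cdot 16 \cdot 159 = \left(-1\right) 10176 = -10176$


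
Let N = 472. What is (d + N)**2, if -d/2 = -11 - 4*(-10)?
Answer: 171396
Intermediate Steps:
d = -58 (d = -2*(-11 - 4*(-10)) = -2*(-11 + 40) = -2*29 = -58)
(d + N)**2 = (-58 + 472)**2 = 414**2 = 171396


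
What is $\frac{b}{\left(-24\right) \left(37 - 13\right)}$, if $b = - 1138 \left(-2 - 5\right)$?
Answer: $- \frac{3983}{288} \approx -13.83$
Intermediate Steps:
$b = 7966$ ($b = - 1138 \left(-2 - 5\right) = \left(-1138\right) \left(-7\right) = 7966$)
$\frac{b}{\left(-24\right) \left(37 - 13\right)} = \frac{7966}{\left(-24\right) \left(37 - 13\right)} = \frac{7966}{\left(-24\right) 24} = \frac{7966}{-576} = 7966 \left(- \frac{1}{576}\right) = - \frac{3983}{288}$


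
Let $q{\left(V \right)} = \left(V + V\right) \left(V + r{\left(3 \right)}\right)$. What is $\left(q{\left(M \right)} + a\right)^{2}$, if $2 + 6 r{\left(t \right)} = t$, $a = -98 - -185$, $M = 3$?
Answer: $11236$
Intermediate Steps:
$a = 87$ ($a = -98 + 185 = 87$)
$r{\left(t \right)} = - \frac{1}{3} + \frac{t}{6}$
$q{\left(V \right)} = 2 V \left(\frac{1}{6} + V\right)$ ($q{\left(V \right)} = \left(V + V\right) \left(V + \left(- \frac{1}{3} + \frac{1}{6} \cdot 3\right)\right) = 2 V \left(V + \left(- \frac{1}{3} + \frac{1}{2}\right)\right) = 2 V \left(V + \frac{1}{6}\right) = 2 V \left(\frac{1}{6} + V\right)$)
$\left(q{\left(M \right)} + a\right)^{2} = \left(\frac{1}{3} \cdot 3 \left(1 + 6 \cdot 3\right) + 87\right)^{2} = \left(\frac{1}{3} \cdot 3 \left(1 + 18\right) + 87\right)^{2} = \left(\frac{1}{3} \cdot 3 \cdot 19 + 87\right)^{2} = \left(19 + 87\right)^{2} = 106^{2} = 11236$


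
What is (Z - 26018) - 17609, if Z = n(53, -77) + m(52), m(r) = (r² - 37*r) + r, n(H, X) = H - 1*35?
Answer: -42777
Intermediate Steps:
n(H, X) = -35 + H (n(H, X) = H - 35 = -35 + H)
m(r) = r² - 36*r
Z = 850 (Z = (-35 + 53) + 52*(-36 + 52) = 18 + 52*16 = 18 + 832 = 850)
(Z - 26018) - 17609 = (850 - 26018) - 17609 = -25168 - 17609 = -42777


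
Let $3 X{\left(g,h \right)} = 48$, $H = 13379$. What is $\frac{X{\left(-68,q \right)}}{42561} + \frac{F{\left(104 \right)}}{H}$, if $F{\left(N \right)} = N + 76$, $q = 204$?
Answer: $\frac{7875044}{569423619} \approx 0.01383$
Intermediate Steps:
$F{\left(N \right)} = 76 + N$
$X{\left(g,h \right)} = 16$ ($X{\left(g,h \right)} = \frac{1}{3} \cdot 48 = 16$)
$\frac{X{\left(-68,q \right)}}{42561} + \frac{F{\left(104 \right)}}{H} = \frac{16}{42561} + \frac{76 + 104}{13379} = 16 \cdot \frac{1}{42561} + 180 \cdot \frac{1}{13379} = \frac{16}{42561} + \frac{180}{13379} = \frac{7875044}{569423619}$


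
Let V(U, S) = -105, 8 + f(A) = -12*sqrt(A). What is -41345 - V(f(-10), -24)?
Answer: -41240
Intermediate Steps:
f(A) = -8 - 12*sqrt(A)
-41345 - V(f(-10), -24) = -41345 - 1*(-105) = -41345 + 105 = -41240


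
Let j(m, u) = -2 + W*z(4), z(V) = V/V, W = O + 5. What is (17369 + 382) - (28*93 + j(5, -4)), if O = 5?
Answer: 15139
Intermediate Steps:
W = 10 (W = 5 + 5 = 10)
z(V) = 1
j(m, u) = 8 (j(m, u) = -2 + 10*1 = -2 + 10 = 8)
(17369 + 382) - (28*93 + j(5, -4)) = (17369 + 382) - (28*93 + 8) = 17751 - (2604 + 8) = 17751 - 1*2612 = 17751 - 2612 = 15139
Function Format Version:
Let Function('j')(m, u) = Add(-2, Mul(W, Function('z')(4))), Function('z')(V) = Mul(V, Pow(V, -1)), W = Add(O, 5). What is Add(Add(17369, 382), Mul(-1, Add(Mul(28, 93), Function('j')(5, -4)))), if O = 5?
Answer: 15139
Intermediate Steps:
W = 10 (W = Add(5, 5) = 10)
Function('z')(V) = 1
Function('j')(m, u) = 8 (Function('j')(m, u) = Add(-2, Mul(10, 1)) = Add(-2, 10) = 8)
Add(Add(17369, 382), Mul(-1, Add(Mul(28, 93), Function('j')(5, -4)))) = Add(Add(17369, 382), Mul(-1, Add(Mul(28, 93), 8))) = Add(17751, Mul(-1, Add(2604, 8))) = Add(17751, Mul(-1, 2612)) = Add(17751, -2612) = 15139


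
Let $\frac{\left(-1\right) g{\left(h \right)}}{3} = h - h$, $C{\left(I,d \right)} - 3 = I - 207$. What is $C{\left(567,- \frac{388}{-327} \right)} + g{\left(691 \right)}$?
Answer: $363$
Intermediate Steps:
$C{\left(I,d \right)} = -204 + I$ ($C{\left(I,d \right)} = 3 + \left(I - 207\right) = 3 + \left(-207 + I\right) = -204 + I$)
$g{\left(h \right)} = 0$ ($g{\left(h \right)} = - 3 \left(h - h\right) = \left(-3\right) 0 = 0$)
$C{\left(567,- \frac{388}{-327} \right)} + g{\left(691 \right)} = \left(-204 + 567\right) + 0 = 363 + 0 = 363$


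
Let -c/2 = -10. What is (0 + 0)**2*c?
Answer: 0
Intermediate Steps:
c = 20 (c = -2*(-10) = 20)
(0 + 0)**2*c = (0 + 0)**2*20 = 0**2*20 = 0*20 = 0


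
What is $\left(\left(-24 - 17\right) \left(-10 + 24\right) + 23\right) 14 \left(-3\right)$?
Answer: $23142$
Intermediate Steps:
$\left(\left(-24 - 17\right) \left(-10 + 24\right) + 23\right) 14 \left(-3\right) = \left(\left(-41\right) 14 + 23\right) \left(-42\right) = \left(-574 + 23\right) \left(-42\right) = \left(-551\right) \left(-42\right) = 23142$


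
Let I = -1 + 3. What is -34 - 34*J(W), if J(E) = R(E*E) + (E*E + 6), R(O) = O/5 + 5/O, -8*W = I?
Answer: -59211/20 ≈ -2960.6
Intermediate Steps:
I = 2
W = -¼ (W = -⅛*2 = -¼ ≈ -0.25000)
R(O) = 5/O + O/5 (R(O) = O*(⅕) + 5/O = O/5 + 5/O = 5/O + O/5)
J(E) = 6 + 5/E² + 6*E²/5 (J(E) = (5/((E*E)) + (E*E)/5) + (E*E + 6) = (5/(E²) + E²/5) + (E² + 6) = (5/E² + E²/5) + (6 + E²) = 6 + 5/E² + 6*E²/5)
-34 - 34*J(W) = -34 - 34*(6 + 5/(-¼)² + 6*(-¼)²/5) = -34 - 34*(6 + 5*16 + (6/5)*(1/16)) = -34 - 34*(6 + 80 + 3/40) = -34 - 34*3443/40 = -34 - 58531/20 = -59211/20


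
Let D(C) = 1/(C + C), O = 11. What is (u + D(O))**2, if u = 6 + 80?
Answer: 3583449/484 ≈ 7403.8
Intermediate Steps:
u = 86
D(C) = 1/(2*C)
(u + D(O))**2 = (86 + (1/2)/11)**2 = (86 + (1/2)*(1/11))**2 = (86 + 1/22)**2 = (1893/22)**2 = 3583449/484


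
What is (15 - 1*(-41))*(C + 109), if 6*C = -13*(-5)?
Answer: 20132/3 ≈ 6710.7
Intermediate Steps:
C = 65/6 (C = (-13*(-5))/6 = (⅙)*65 = 65/6 ≈ 10.833)
(15 - 1*(-41))*(C + 109) = (15 - 1*(-41))*(65/6 + 109) = (15 + 41)*(719/6) = 56*(719/6) = 20132/3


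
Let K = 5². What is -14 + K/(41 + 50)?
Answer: -1249/91 ≈ -13.725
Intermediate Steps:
K = 25
-14 + K/(41 + 50) = -14 + 25/(41 + 50) = -14 + 25/91 = -1249/91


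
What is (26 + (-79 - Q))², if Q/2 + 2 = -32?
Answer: 225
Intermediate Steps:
Q = -68 (Q = -4 + 2*(-32) = -4 - 64 = -68)
(26 + (-79 - Q))² = (26 + (-79 - 1*(-68)))² = (26 + (-79 + 68))² = (26 - 11)² = 15² = 225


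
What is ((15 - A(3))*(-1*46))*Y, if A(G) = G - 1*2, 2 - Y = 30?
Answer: 18032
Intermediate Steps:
Y = -28 (Y = 2 - 1*30 = 2 - 30 = -28)
A(G) = -2 + G (A(G) = G - 2 = -2 + G)
((15 - A(3))*(-1*46))*Y = ((15 - (-2 + 3))*(-1*46))*(-28) = ((15 - 1*1)*(-46))*(-28) = ((15 - 1)*(-46))*(-28) = (14*(-46))*(-28) = -644*(-28) = 18032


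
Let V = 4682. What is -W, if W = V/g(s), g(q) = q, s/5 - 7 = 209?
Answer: -2341/540 ≈ -4.3352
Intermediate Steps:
s = 1080 (s = 35 + 5*209 = 35 + 1045 = 1080)
W = 2341/540 (W = 4682/1080 = 4682*(1/1080) = 2341/540 ≈ 4.3352)
-W = -1*2341/540 = -2341/540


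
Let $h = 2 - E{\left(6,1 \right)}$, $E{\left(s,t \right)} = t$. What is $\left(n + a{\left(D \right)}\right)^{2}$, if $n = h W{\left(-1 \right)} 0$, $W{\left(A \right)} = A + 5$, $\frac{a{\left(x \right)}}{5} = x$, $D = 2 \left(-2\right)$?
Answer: $400$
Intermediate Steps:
$D = -4$
$a{\left(x \right)} = 5 x$
$h = 1$ ($h = 2 - 1 = 1$)
$W{\left(A \right)} = 5 + A$
$n = 0$ ($n = 1 \left(5 - 1\right) 0 = 1 \cdot 4 \cdot 0 = 4 \cdot 0 = 0$)
$\left(n + a{\left(D \right)}\right)^{2} = \left(0 + 5 \left(-4\right)\right)^{2} = \left(0 - 20\right)^{2} = \left(-20\right)^{2} = 400$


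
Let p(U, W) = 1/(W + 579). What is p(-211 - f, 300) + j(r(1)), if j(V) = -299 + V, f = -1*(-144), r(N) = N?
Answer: -261941/879 ≈ -298.00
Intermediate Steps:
f = 144
p(U, W) = 1/(579 + W)
p(-211 - f, 300) + j(r(1)) = 1/(579 + 300) + (-299 + 1) = 1/879 - 298 = -261941/879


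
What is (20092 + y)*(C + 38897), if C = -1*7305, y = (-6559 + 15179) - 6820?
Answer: 691612064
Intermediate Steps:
y = 1800 (y = 8620 - 6820 = 1800)
C = -7305
(20092 + y)*(C + 38897) = (20092 + 1800)*(-7305 + 38897) = 21892*31592 = 691612064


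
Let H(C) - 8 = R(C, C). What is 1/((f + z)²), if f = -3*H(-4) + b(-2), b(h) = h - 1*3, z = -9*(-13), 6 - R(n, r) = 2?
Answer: 1/5776 ≈ 0.00017313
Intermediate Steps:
R(n, r) = 4 (R(n, r) = 6 - 1*2 = 6 - 2 = 4)
H(C) = 12 (H(C) = 8 + 4 = 12)
z = 117
b(h) = -3 + h (b(h) = h - 3 = -3 + h)
f = -41 (f = -3*12 + (-3 - 2) = -36 - 5 = -41)
1/((f + z)²) = 1/((-41 + 117)²) = 1/(76²) = 1/5776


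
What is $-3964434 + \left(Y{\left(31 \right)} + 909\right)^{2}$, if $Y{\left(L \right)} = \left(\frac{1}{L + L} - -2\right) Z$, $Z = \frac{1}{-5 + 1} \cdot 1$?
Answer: $- \frac{193065304487}{61504} \approx -3.1391 \cdot 10^{6}$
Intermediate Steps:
$Z = - \frac{1}{4}$ ($Z = \frac{1}{-4} \cdot 1 = \left(- \frac{1}{4}\right) 1 = - \frac{1}{4} \approx -0.25$)
$Y{\left(L \right)} = - \frac{1}{2} - \frac{1}{8 L}$ ($Y{\left(L \right)} = \left(\frac{1}{L + L} - -2\right) \left(- \frac{1}{4}\right) = \left(\frac{1}{2 L} + 2\right) \left(- \frac{1}{4}\right) = \left(2 + \frac{1}{2 L}\right) \left(- \frac{1}{4}\right) = - \frac{1}{2} - \frac{1}{8 L}$)
$-3964434 + \left(Y{\left(31 \right)} + 909\right)^{2} = -3964434 + \left(\frac{-1 - 124}{8 \cdot 31} + 909\right)^{2} = -3964434 + \left(\frac{1}{8} \cdot \frac{1}{31} \left(-1 - 124\right) + 909\right)^{2} = -3964434 + \left(\frac{1}{8} \cdot \frac{1}{31} \left(-125\right) + 909\right)^{2} = -3964434 + \left(- \frac{125}{248} + 909\right)^{2} = -3964434 + \left(\frac{225307}{248}\right)^{2} = -3964434 + \frac{50763244249}{61504} = - \frac{193065304487}{61504}$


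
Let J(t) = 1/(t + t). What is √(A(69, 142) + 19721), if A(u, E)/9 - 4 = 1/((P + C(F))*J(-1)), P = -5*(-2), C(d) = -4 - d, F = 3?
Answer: √19751 ≈ 140.54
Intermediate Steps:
J(t) = 1/(2*t)
P = 10
A(u, E) = 30 (A(u, E) = 36 + 9/(((10 + (-4 - 1*3))*((½)/(-1)))) = 36 + 9/(((10 + (-4 - 3))*((½)*(-1)))) = 36 + 9/(((10 - 7)*(-½))) = 36 + 9/((3*(-½))) = 36 + 9/(-3/2) = 36 + 9*(-⅔) = 36 - 6 = 30)
√(A(69, 142) + 19721) = √(30 + 19721) = √19751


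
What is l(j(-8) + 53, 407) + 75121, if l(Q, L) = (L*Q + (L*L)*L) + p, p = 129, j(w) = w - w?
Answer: 67515964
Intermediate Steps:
j(w) = 0
l(Q, L) = 129 + L³ + L*Q (l(Q, L) = (L*Q + (L*L)*L) + 129 = (L*Q + L²*L) + 129 = (L*Q + L³) + 129 = (L³ + L*Q) + 129 = 129 + L³ + L*Q)
l(j(-8) + 53, 407) + 75121 = (129 + 407³ + 407*(0 + 53)) + 75121 = (129 + 67419143 + 407*53) + 75121 = (129 + 67419143 + 21571) + 75121 = 67440843 + 75121 = 67515964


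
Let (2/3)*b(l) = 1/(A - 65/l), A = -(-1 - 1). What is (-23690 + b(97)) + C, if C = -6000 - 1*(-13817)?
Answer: -1364981/86 ≈ -15872.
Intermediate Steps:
A = 2 (A = -1*(-2) = 2)
C = 7817 (C = -6000 + 13817 = 7817)
b(l) = 3/(2*(2 - 65/l))
(-23690 + b(97)) + C = (-23690 + (3/2)*97/(-65 + 2*97)) + 7817 = (-23690 + (3/2)*97/(-65 + 194)) + 7817 = (-23690 + (3/2)*97/129) + 7817 = (-23690 + (3/2)*97*(1/129)) + 7817 = (-23690 + 97/86) + 7817 = -2037243/86 + 7817 = -1364981/86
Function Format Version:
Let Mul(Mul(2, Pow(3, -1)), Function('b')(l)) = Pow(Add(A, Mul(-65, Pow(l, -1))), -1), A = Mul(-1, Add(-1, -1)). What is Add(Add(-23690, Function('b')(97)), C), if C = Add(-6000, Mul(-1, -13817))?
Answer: Rational(-1364981, 86) ≈ -15872.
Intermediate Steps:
A = 2 (A = Mul(-1, -2) = 2)
C = 7817 (C = Add(-6000, 13817) = 7817)
Function('b')(l) = Mul(Rational(3, 2), Pow(Add(2, Mul(-65, Pow(l, -1))), -1))
Add(Add(-23690, Function('b')(97)), C) = Add(Add(-23690, Mul(Rational(3, 2), 97, Pow(Add(-65, Mul(2, 97)), -1))), 7817) = Add(Add(-23690, Mul(Rational(3, 2), 97, Pow(Add(-65, 194), -1))), 7817) = Add(Add(-23690, Mul(Rational(3, 2), 97, Pow(129, -1))), 7817) = Add(Add(-23690, Mul(Rational(3, 2), 97, Rational(1, 129))), 7817) = Add(Add(-23690, Rational(97, 86)), 7817) = Add(Rational(-2037243, 86), 7817) = Rational(-1364981, 86)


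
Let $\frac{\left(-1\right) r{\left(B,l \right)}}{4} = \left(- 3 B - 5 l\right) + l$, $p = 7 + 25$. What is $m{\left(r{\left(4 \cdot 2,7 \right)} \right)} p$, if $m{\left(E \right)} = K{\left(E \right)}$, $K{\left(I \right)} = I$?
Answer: $6656$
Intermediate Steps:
$p = 32$
$r{\left(B,l \right)} = 12 B + 16 l$ ($r{\left(B,l \right)} = - 4 \left(\left(- 3 B - 5 l\right) + l\right) = - 4 \left(\left(- 5 l - 3 B\right) + l\right) = - 4 \left(- 4 l - 3 B\right) = 12 B + 16 l$)
$m{\left(E \right)} = E$
$m{\left(r{\left(4 \cdot 2,7 \right)} \right)} p = \left(12 \cdot 4 \cdot 2 + 16 \cdot 7\right) 32 = \left(12 \cdot 8 + 112\right) 32 = \left(96 + 112\right) 32 = 208 \cdot 32 = 6656$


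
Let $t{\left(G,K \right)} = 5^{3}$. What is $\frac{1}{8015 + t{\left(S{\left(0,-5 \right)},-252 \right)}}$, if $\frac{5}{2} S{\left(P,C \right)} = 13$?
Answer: $\frac{1}{8140} \approx 0.00012285$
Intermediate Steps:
$S{\left(P,C \right)} = \frac{26}{5}$ ($S{\left(P,C \right)} = \frac{2}{5} \cdot 13 = \frac{26}{5}$)
$t{\left(G,K \right)} = 125$
$\frac{1}{8015 + t{\left(S{\left(0,-5 \right)},-252 \right)}} = \frac{1}{8015 + 125} = \frac{1}{8140}$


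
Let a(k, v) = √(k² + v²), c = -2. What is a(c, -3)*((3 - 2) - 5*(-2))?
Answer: 11*√13 ≈ 39.661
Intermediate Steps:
a(c, -3)*((3 - 2) - 5*(-2)) = √((-2)² + (-3)²)*((3 - 2) - 5*(-2)) = √(4 + 9)*(1 + 10) = √13*11 = 11*√13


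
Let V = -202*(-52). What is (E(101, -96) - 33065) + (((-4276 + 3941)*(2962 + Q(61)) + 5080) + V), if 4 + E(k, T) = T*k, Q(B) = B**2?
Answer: -2265986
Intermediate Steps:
V = 10504
E(k, T) = -4 + T*k
(E(101, -96) - 33065) + (((-4276 + 3941)*(2962 + Q(61)) + 5080) + V) = ((-4 - 96*101) - 33065) + (((-4276 + 3941)*(2962 + 61**2) + 5080) + 10504) = ((-4 - 9696) - 33065) + ((-335*(2962 + 3721) + 5080) + 10504) = (-9700 - 33065) + ((-335*6683 + 5080) + 10504) = -42765 + ((-2238805 + 5080) + 10504) = -42765 + (-2233725 + 10504) = -42765 - 2223221 = -2265986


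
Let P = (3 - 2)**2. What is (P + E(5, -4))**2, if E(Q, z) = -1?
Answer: 0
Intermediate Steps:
P = 1 (P = 1**2 = 1)
(P + E(5, -4))**2 = (1 - 1)**2 = 0**2 = 0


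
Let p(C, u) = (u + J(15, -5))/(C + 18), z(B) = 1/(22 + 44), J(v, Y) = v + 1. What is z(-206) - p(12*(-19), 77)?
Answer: 529/1155 ≈ 0.45801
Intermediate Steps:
J(v, Y) = 1 + v
z(B) = 1/66
p(C, u) = (16 + u)/(18 + C) (p(C, u) = (u + (1 + 15))/(C + 18) = (u + 16)/(18 + C) = (16 + u)/(18 + C))
z(-206) - p(12*(-19), 77) = 1/66 - (16 + 77)/(18 + 12*(-19)) = 1/66 - 93/(18 - 228) = 1/66 - 93/(-210) = 1/66 - (-1)*93/210 = 1/66 - 1*(-31/70) = 1/66 + 31/70 = 529/1155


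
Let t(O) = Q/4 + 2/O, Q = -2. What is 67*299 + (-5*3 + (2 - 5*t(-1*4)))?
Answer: 20025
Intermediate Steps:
t(O) = -1/2 + 2/O (t(O) = -2/4 + 2/O = -2*1/4 + 2/O = -1/2 + 2/O)
67*299 + (-5*3 + (2 - 5*t(-1*4))) = 67*299 + (-5*3 + (2 - 5*(4 - (-1)*4)/(2*((-1*4))))) = 20033 + (-15 + (2 - 5*(4 - 1*(-4))/(2*(-4)))) = 20033 + (-15 + (2 - 5*(-1)*(4 + 4)/(2*4))) = 20033 + (-15 + (2 - 5*(-1)*8/(2*4))) = 20033 + (-15 + (2 - 5*(-1))) = 20033 + (-15 + (2 + 5)) = 20033 + (-15 + 7) = 20033 - 8 = 20025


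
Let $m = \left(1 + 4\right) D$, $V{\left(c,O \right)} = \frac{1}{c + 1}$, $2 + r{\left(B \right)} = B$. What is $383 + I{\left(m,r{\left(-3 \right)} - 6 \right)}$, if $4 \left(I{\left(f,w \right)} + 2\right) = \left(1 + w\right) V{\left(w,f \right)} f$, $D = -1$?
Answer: $\frac{1519}{4} \approx 379.75$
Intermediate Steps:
$r{\left(B \right)} = -2 + B$
$V{\left(c,O \right)} = \frac{1}{1 + c}$
$m = -5$ ($m = \left(1 + 4\right) \left(-1\right) = 5 \left(-1\right) = -5$)
$I{\left(f,w \right)} = -2 + \frac{f}{4}$ ($I{\left(f,w \right)} = -2 + \frac{\frac{1 + w}{1 + w} f}{4} = -2 + \frac{1 f}{4} = -2 + \frac{f}{4}$)
$383 + I{\left(m,r{\left(-3 \right)} - 6 \right)} = 383 + \left(-2 + \frac{1}{4} \left(-5\right)\right) = 383 - \frac{13}{4} = \frac{1519}{4}$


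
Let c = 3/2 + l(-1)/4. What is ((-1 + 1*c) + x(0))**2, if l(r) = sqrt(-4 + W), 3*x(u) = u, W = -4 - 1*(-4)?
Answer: I/2 ≈ 0.5*I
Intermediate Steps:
W = 0 (W = -4 + 4 = 0)
x(u) = u/3
l(r) = 2*I (l(r) = sqrt(-4 + 0) = sqrt(-4) = 2*I)
c = 3/2 + I/2 (c = 3/2 + (2*I)/4 = 3*(1/2) + (2*I)*(1/4) = 3/2 + I/2 ≈ 1.5 + 0.5*I)
((-1 + 1*c) + x(0))**2 = ((-1 + 1*(3/2 + I/2)) + (1/3)*0)**2 = ((-1 + (3/2 + I/2)) + 0)**2 = ((1/2 + I/2) + 0)**2 = (1/2 + I/2)**2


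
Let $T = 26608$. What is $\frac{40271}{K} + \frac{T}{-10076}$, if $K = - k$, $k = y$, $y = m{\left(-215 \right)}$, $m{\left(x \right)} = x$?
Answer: $\frac{100012469}{541585} \approx 184.67$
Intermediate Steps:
$y = -215$
$k = -215$
$K = 215$ ($K = \left(-1\right) \left(-215\right) = 215$)
$\frac{40271}{K} + \frac{T}{-10076} = \frac{40271}{215} + \frac{26608}{-10076} = 40271 \cdot \frac{1}{215} + 26608 \left(- \frac{1}{10076}\right) = \frac{40271}{215} - \frac{6652}{2519} = \frac{100012469}{541585}$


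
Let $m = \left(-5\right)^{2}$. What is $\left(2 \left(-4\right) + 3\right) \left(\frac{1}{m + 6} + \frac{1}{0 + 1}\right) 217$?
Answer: $-1120$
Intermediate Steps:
$m = 25$
$\left(2 \left(-4\right) + 3\right) \left(\frac{1}{m + 6} + \frac{1}{0 + 1}\right) 217 = \left(2 \left(-4\right) + 3\right) \left(\frac{1}{25 + 6} + \frac{1}{0 + 1}\right) 217 = \left(-8 + 3\right) \left(\frac{1}{31} + 1^{-1}\right) 217 = - 5 \left(\frac{1}{31} + 1\right) 217 = \left(-5\right) \frac{32}{31} \cdot 217 = \left(- \frac{160}{31}\right) 217 = -1120$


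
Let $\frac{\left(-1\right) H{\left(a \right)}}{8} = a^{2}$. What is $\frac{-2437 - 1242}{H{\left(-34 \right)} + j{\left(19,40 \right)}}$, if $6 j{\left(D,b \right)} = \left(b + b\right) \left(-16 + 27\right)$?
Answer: $\frac{11037}{27304} \approx 0.40423$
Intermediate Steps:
$H{\left(a \right)} = - 8 a^{2}$
$j{\left(D,b \right)} = \frac{11 b}{3}$ ($j{\left(D,b \right)} = \frac{\left(b + b\right) \left(-16 + 27\right)}{6} = \frac{2 b 11}{6} = \frac{22 b}{6} = \frac{11 b}{3}$)
$\frac{-2437 - 1242}{H{\left(-34 \right)} + j{\left(19,40 \right)}} = \frac{-2437 - 1242}{- 8 \left(-34\right)^{2} + \frac{11}{3} \cdot 40} = - \frac{3679}{\left(-8\right) 1156 + \frac{440}{3}} = - \frac{3679}{-9248 + \frac{440}{3}} = - \frac{3679}{- \frac{27304}{3}} = \left(-3679\right) \left(- \frac{3}{27304}\right) = \frac{11037}{27304}$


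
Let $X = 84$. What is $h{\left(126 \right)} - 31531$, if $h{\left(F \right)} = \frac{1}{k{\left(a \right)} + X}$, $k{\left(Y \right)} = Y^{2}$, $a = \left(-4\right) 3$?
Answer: $- \frac{7189067}{228} \approx -31531.0$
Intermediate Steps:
$a = -12$
$h{\left(F \right)} = \frac{1}{228}$ ($h{\left(F \right)} = \frac{1}{\left(-12\right)^{2} + 84} = \frac{1}{144 + 84} = \frac{1}{228}$)
$h{\left(126 \right)} - 31531 = \frac{1}{228} - 31531 = - \frac{7189067}{228}$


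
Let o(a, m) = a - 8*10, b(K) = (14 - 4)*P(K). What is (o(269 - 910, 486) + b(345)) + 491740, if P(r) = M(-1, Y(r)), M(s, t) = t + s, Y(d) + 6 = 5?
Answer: 490999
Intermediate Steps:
Y(d) = -1 (Y(d) = -6 + 5 = -1)
M(s, t) = s + t
P(r) = -2 (P(r) = -1 - 1 = -2)
b(K) = -20 (b(K) = (14 - 4)*(-2) = 10*(-2) = -20)
o(a, m) = -80 + a (o(a, m) = a - 80 = -80 + a)
(o(269 - 910, 486) + b(345)) + 491740 = ((-80 + (269 - 910)) - 20) + 491740 = ((-80 - 641) - 20) + 491740 = (-721 - 20) + 491740 = -741 + 491740 = 490999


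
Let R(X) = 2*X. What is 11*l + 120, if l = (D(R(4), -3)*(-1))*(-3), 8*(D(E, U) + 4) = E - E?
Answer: -12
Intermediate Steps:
D(E, U) = -4 (D(E, U) = -4 + (E - E)/8 = -4 + (⅛)*0 = -4 + 0 = -4)
l = -12 (l = -4*(-1)*(-3) = 4*(-3) = -12)
11*l + 120 = 11*(-12) + 120 = -132 + 120 = -12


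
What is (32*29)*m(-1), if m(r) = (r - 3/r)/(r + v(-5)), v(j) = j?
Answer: -928/3 ≈ -309.33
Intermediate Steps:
m(r) = (r - 3/r)/(-5 + r) (m(r) = (r - 3/r)/(r - 5) = (r - 3/r)/(-5 + r))
(32*29)*m(-1) = (32*29)*((-3 + (-1)²)/((-1)*(-5 - 1))) = 928*(-1*(-3 + 1)/(-6)) = 928*(-1*(-⅙)*(-2)) = 928*(-⅓) = -928/3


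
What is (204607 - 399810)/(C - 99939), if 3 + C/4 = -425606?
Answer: 195203/1802375 ≈ 0.10830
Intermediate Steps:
C = -1702436 (C = -12 + 4*(-425606) = -12 - 1702424 = -1702436)
(204607 - 399810)/(C - 99939) = (204607 - 399810)/(-1702436 - 99939) = -195203/(-1802375) = -195203*(-1/1802375) = 195203/1802375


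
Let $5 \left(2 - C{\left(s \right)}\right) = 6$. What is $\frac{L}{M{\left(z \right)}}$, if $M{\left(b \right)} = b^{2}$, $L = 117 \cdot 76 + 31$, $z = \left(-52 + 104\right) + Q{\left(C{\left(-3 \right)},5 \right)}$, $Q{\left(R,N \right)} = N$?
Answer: $\frac{8923}{3249} \approx 2.7464$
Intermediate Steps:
$C{\left(s \right)} = \frac{4}{5}$ ($C{\left(s \right)} = 2 - \frac{6}{5} = \frac{4}{5}$)
$z = 57$ ($z = \left(-52 + 104\right) + 5 = 52 + 5 = 57$)
$L = 8923$ ($L = 8892 + 31 = 8923$)
$\frac{L}{M{\left(z \right)}} = \frac{8923}{57^{2}} = \frac{8923}{3249}$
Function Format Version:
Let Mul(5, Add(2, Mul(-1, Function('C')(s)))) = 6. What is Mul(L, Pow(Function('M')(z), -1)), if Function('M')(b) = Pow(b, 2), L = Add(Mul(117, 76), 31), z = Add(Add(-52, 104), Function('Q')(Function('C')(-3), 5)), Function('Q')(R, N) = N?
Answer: Rational(8923, 3249) ≈ 2.7464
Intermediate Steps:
Function('C')(s) = Rational(4, 5) (Function('C')(s) = Add(2, Mul(Rational(-1, 5), 6)) = Add(2, Rational(-6, 5)) = Rational(4, 5))
z = 57 (z = Add(Add(-52, 104), 5) = Add(52, 5) = 57)
L = 8923 (L = Add(8892, 31) = 8923)
Mul(L, Pow(Function('M')(z), -1)) = Mul(8923, Pow(Pow(57, 2), -1)) = Mul(8923, Pow(3249, -1)) = Mul(8923, Rational(1, 3249)) = Rational(8923, 3249)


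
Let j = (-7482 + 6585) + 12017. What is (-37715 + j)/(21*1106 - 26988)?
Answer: 2955/418 ≈ 7.0694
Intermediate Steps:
j = 11120 (j = -897 + 12017 = 11120)
(-37715 + j)/(21*1106 - 26988) = (-37715 + 11120)/(21*1106 - 26988) = -26595/(23226 - 26988) = -26595/(-3762) = -26595*(-1/3762) = 2955/418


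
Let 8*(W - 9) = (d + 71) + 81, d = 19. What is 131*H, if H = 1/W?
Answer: 1048/243 ≈ 4.3128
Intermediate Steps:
W = 243/8 (W = 9 + ((19 + 71) + 81)/8 = 9 + (90 + 81)/8 = 9 + (⅛)*171 = 9 + 171/8 = 243/8 ≈ 30.375)
H = 8/243 (H = 1/(243/8) = 8/243 ≈ 0.032922)
131*H = 131*(8/243) = 1048/243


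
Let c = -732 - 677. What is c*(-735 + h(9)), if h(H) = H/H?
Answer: 1034206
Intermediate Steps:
c = -1409
h(H) = 1
c*(-735 + h(9)) = -1409*(-735 + 1) = -1409*(-734) = 1034206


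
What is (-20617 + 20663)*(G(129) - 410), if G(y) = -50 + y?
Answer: -15226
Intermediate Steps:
(-20617 + 20663)*(G(129) - 410) = (-20617 + 20663)*((-50 + 129) - 410) = 46*(79 - 410) = 46*(-331) = -15226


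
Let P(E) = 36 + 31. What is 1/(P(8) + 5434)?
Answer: 1/5501 ≈ 0.00018179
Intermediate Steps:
P(E) = 67
1/(P(8) + 5434) = 1/(67 + 5434) = 1/5501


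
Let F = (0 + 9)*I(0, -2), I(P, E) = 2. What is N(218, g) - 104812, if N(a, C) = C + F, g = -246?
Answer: -105040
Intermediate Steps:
F = 18 (F = (0 + 9)*2 = 9*2 = 18)
N(a, C) = 18 + C (N(a, C) = C + 18 = 18 + C)
N(218, g) - 104812 = (18 - 246) - 104812 = -228 - 104812 = -105040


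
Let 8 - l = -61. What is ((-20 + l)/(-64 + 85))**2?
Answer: 49/9 ≈ 5.4444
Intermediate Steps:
l = 69 (l = 8 - 1*(-61) = 8 + 61 = 69)
((-20 + l)/(-64 + 85))**2 = ((-20 + 69)/(-64 + 85))**2 = (49/21)**2 = (49*(1/21))**2 = (7/3)**2 = 49/9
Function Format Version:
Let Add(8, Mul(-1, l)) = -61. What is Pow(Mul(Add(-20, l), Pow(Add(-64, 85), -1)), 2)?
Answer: Rational(49, 9) ≈ 5.4444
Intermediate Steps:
l = 69 (l = Add(8, Mul(-1, -61)) = Add(8, 61) = 69)
Pow(Mul(Add(-20, l), Pow(Add(-64, 85), -1)), 2) = Pow(Mul(Add(-20, 69), Pow(Add(-64, 85), -1)), 2) = Pow(Mul(49, Pow(21, -1)), 2) = Pow(Mul(49, Rational(1, 21)), 2) = Pow(Rational(7, 3), 2) = Rational(49, 9)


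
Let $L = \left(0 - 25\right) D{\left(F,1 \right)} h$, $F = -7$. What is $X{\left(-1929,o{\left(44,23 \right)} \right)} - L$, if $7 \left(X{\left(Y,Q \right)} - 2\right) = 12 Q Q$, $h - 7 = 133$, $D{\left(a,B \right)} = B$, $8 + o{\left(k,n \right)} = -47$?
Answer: $\frac{60814}{7} \approx 8687.7$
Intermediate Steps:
$o{\left(k,n \right)} = -55$ ($o{\left(k,n \right)} = -8 - 47 = -55$)
$h = 140$ ($h = 7 + 133 = 140$)
$L = -3500$ ($L = \left(0 - 25\right) 1 \cdot 140 = \left(-25\right) 1 \cdot 140 = \left(-25\right) 140 = -3500$)
$X{\left(Y,Q \right)} = 2 + \frac{12 Q^{2}}{7}$ ($X{\left(Y,Q \right)} = 2 + \frac{12 Q Q}{7} = 2 + \frac{12 Q^{2}}{7}$)
$X{\left(-1929,o{\left(44,23 \right)} \right)} - L = \left(2 + \frac{12 \left(-55\right)^{2}}{7}\right) - -3500 = \left(2 + \frac{12}{7} \cdot 3025\right) + 3500 = \left(2 + \frac{36300}{7}\right) + 3500 = \frac{36314}{7} + 3500 = \frac{60814}{7}$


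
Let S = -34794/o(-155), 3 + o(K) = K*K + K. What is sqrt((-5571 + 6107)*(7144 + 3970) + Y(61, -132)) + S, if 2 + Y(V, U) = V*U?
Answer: -34794/23867 + 5*sqrt(237962) ≈ 2437.6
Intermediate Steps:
Y(V, U) = -2 + U*V (Y(V, U) = -2 + V*U = -2 + U*V)
o(K) = -3 + K + K**2 (o(K) = -3 + (K*K + K) = -3 + (K**2 + K) = -3 + (K + K**2) = -3 + K + K**2)
S = -34794/23867 (S = -34794/(-3 - 155 + (-155)**2) = -34794/(-3 - 155 + 24025) = -34794/23867 ≈ -1.4578)
sqrt((-5571 + 6107)*(7144 + 3970) + Y(61, -132)) + S = sqrt((-5571 + 6107)*(7144 + 3970) + (-2 - 132*61)) - 34794/23867 = sqrt(536*11114 + (-2 - 8052)) - 34794/23867 = sqrt(5957104 - 8054) - 34794/23867 = sqrt(5949050) - 34794/23867 = 5*sqrt(237962) - 34794/23867 = -34794/23867 + 5*sqrt(237962)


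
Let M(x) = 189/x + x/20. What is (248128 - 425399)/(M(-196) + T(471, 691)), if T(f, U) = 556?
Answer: -24817940/76333 ≈ -325.13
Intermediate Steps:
M(x) = 189/x + x/20 (M(x) = 189/x + x*(1/20) = 189/x + x/20)
(248128 - 425399)/(M(-196) + T(471, 691)) = (248128 - 425399)/((189/(-196) + (1/20)*(-196)) + 556) = -177271/((189*(-1/196) - 49/5) + 556) = -177271/((-27/28 - 49/5) + 556) = -177271/(-1507/140 + 556) = -177271/76333/140 = -177271*140/76333 = -24817940/76333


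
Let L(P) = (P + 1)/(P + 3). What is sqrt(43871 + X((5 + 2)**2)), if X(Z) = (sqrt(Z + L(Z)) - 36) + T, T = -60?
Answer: sqrt(29591900 + 26*sqrt(33774))/26 ≈ 209.24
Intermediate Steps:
L(P) = (1 + P)/(3 + P)
X(Z) = -96 + sqrt(Z + (1 + Z)/(3 + Z)) (X(Z) = (sqrt(Z + (1 + Z)/(3 + Z)) - 36) - 60 = (-36 + sqrt(Z + (1 + Z)/(3 + Z))) - 60 = -96 + sqrt(Z + (1 + Z)/(3 + Z)))
sqrt(43871 + X((5 + 2)**2)) = sqrt(43871 + (-96 + sqrt((1 + (5 + 2)**2 + (5 + 2)**2*(3 + (5 + 2)**2))/(3 + (5 + 2)**2)))) = sqrt(43871 + (-96 + sqrt((1 + 7**2 + 7**2*(3 + 7**2))/(3 + 7**2)))) = sqrt(43871 + (-96 + sqrt((1 + 49 + 49*(3 + 49))/(3 + 49)))) = sqrt(43871 + (-96 + sqrt((1 + 49 + 49*52)/52))) = sqrt(43871 + (-96 + sqrt((1 + 49 + 2548)/52))) = sqrt(43871 + (-96 + sqrt((1/52)*2598))) = sqrt(43871 + (-96 + sqrt(1299/26))) = sqrt(43871 + (-96 + sqrt(33774)/26)) = sqrt(43775 + sqrt(33774)/26)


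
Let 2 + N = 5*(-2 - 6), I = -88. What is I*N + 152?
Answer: 3848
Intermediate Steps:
N = -42 (N = -2 + 5*(-2 - 6) = -2 + 5*(-8) = -2 - 40 = -42)
I*N + 152 = -88*(-42) + 152 = 3696 + 152 = 3848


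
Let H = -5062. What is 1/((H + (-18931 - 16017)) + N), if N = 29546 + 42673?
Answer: 1/32209 ≈ 3.1047e-5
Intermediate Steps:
N = 72219
1/((H + (-18931 - 16017)) + N) = 1/((-5062 + (-18931 - 16017)) + 72219) = 1/((-5062 - 34948) + 72219) = 1/(-40010 + 72219) = 1/32209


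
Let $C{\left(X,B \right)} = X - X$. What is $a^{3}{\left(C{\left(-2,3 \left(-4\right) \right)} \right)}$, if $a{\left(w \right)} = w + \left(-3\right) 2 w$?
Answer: $0$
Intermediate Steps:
$C{\left(X,B \right)} = 0$
$a{\left(w \right)} = - 5 w$ ($a{\left(w \right)} = w - 6 w = - 5 w$)
$a^{3}{\left(C{\left(-2,3 \left(-4\right) \right)} \right)} = \left(\left(-5\right) 0\right)^{3} = 0^{3} = 0$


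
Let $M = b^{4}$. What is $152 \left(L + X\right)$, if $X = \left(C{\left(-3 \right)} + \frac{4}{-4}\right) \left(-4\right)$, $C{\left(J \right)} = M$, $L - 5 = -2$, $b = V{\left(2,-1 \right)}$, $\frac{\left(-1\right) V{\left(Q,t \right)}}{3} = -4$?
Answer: $-12606424$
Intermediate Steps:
$V{\left(Q,t \right)} = 12$ ($V{\left(Q,t \right)} = \left(-3\right) \left(-4\right) = 12$)
$b = 12$
$M = 20736$ ($M = 12^{4} = 20736$)
$L = 3$ ($L = 5 - 2 = 3$)
$C{\left(J \right)} = 20736$
$X = -82940$ ($X = \left(20736 + \frac{4}{-4}\right) \left(-4\right) = \left(20736 + 4 \left(- \frac{1}{4}\right)\right) \left(-4\right) = \left(20736 - 1\right) \left(-4\right) = 20735 \left(-4\right) = -82940$)
$152 \left(L + X\right) = 152 \left(3 - 82940\right) = 152 \left(-82937\right) = -12606424$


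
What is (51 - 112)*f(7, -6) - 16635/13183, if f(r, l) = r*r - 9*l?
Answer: -82845424/13183 ≈ -6284.3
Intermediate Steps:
f(r, l) = r**2 - 9*l
(51 - 112)*f(7, -6) - 16635/13183 = (51 - 112)*(7**2 - 9*(-6)) - 16635/13183 = -61*(49 + 54) - 16635*1/13183 = -61*103 - 16635/13183 = -6283 - 16635/13183 = -82845424/13183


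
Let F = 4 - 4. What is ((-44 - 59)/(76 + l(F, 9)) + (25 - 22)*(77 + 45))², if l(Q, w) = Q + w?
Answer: 961434049/7225 ≈ 1.3307e+5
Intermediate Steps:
F = 0
((-44 - 59)/(76 + l(F, 9)) + (25 - 22)*(77 + 45))² = ((-44 - 59)/(76 + (0 + 9)) + (25 - 22)*(77 + 45))² = (-103/(76 + 9) + 3*122)² = (-103/85 + 366)² = (31007/85)² = 961434049/7225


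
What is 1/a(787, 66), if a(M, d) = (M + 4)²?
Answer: 1/625681 ≈ 1.5983e-6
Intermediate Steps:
a(M, d) = (4 + M)²
1/a(787, 66) = 1/((4 + 787)²) = 1/(791²) = 1/625681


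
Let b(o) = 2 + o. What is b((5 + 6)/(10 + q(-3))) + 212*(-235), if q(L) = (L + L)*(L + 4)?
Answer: -199261/4 ≈ -49815.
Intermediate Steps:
q(L) = 2*L*(4 + L) (q(L) = (2*L)*(4 + L) = 2*L*(4 + L))
b((5 + 6)/(10 + q(-3))) + 212*(-235) = (2 + (5 + 6)/(10 + 2*(-3)*(4 - 3))) + 212*(-235) = (2 + 11/(10 + 2*(-3)*1)) - 49820 = (2 + 11/(10 - 6)) - 49820 = (2 + 11/4) - 49820 = 19/4 - 49820 = -199261/4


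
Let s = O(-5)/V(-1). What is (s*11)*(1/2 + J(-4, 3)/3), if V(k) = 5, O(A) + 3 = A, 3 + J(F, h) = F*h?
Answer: 396/5 ≈ 79.200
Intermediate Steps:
J(F, h) = -3 + F*h
O(A) = -3 + A
s = -8/5 (s = (-3 - 5)/5 = -8*1/5 = -8/5 ≈ -1.6000)
(s*11)*(1/2 + J(-4, 3)/3) = (-8/5*11)*(1/2 + (-3 - 4*3)/3) = -88*(1*(1/2) + (-3 - 12)*(1/3))/5 = -88*(1/2 - 15*1/3)/5 = -88*(1/2 - 5)/5 = -88/5*(-9/2) = 396/5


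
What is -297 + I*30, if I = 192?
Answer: 5463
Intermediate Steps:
-297 + I*30 = -297 + 192*30 = -297 + 5760 = 5463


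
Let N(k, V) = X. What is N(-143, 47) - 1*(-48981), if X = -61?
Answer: 48920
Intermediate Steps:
N(k, V) = -61
N(-143, 47) - 1*(-48981) = -61 - 1*(-48981) = -61 + 48981 = 48920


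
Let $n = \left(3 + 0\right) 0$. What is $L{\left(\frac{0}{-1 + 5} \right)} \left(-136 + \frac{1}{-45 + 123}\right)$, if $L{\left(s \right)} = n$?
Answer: $0$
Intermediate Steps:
$n = 0$ ($n = 3 \cdot 0 = 0$)
$L{\left(s \right)} = 0$
$L{\left(\frac{0}{-1 + 5} \right)} \left(-136 + \frac{1}{-45 + 123}\right) = 0 \left(-136 + \frac{1}{-45 + 123}\right) = 0 \left(-136 + \frac{1}{78}\right) = 0 \left(- \frac{10607}{78}\right) = 0$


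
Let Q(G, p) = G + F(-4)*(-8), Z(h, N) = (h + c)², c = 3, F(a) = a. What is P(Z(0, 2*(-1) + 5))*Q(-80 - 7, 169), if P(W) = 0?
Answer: 0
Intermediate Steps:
Z(h, N) = (3 + h)² (Z(h, N) = (h + 3)² = (3 + h)²)
Q(G, p) = 32 + G (Q(G, p) = G - 4*(-8) = G + 32 = 32 + G)
P(Z(0, 2*(-1) + 5))*Q(-80 - 7, 169) = 0*(32 + (-80 - 7)) = 0*(32 - 87) = 0*(-55) = 0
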